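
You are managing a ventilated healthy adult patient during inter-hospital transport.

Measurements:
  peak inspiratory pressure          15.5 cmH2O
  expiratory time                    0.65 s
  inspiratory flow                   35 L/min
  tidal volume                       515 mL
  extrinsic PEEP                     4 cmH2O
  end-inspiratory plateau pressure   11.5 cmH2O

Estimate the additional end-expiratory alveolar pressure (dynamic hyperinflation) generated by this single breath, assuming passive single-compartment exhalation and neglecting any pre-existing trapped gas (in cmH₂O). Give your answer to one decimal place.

1.9

Flow: 35 L/min ÷ 60 = 0.5833 L/s.
R = (PIP − Pplat)/V̇ = (15.5 − 11.5) / 0.5833 = 4.0/0.5833 = 6.858 cmH2O·s/L.
C = Vt/(Pplat − PEEP) = 515.0 / (11.5 − 4) = 515.0/7.5 = 68.667 mL/cmH2O.
τ = R × C = 6.858 × 0.06867 L/cmH2O = 0.4709 s.
Fraction remaining = e^(−Te/τ) = e^(−0.65/0.4709) = 0.2515; trapped volume = 515.0 × 0.2515 = 129.52 mL.
Additional alveolar pressure from trapping ≈ V_trapped / C = 129.52 / 68.667 = 1.886 cmH2O.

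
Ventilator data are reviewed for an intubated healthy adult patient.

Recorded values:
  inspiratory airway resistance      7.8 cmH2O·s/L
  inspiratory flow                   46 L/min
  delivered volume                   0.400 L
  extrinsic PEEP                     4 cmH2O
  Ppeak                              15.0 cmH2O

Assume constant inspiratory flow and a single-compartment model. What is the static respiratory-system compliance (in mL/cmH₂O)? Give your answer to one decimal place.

79.7

Flow: 46 L/min ÷ 60 = 0.7667 L/s.
Equation of motion (constant flow): PIP = Vt/C + R·V̇ + PEEP.
Vt/C = PIP − R·V̇ − PEEP = 15.0 − 7.8×0.7667 − 4 = 15.0 − 5.98 − 4 = 5.02 cmH2O.
C = Vt / 5.02 = 400 / 5.02 = 79.681 mL/cmH2O.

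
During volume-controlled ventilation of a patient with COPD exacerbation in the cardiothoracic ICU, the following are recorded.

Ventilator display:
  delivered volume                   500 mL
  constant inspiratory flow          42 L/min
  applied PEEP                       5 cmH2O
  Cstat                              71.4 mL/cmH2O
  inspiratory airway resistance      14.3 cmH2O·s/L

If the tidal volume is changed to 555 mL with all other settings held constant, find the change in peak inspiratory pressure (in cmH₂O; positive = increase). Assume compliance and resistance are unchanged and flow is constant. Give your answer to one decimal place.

0.8

PIP = Vt/C + R·V̇ + PEEP (constant-flow equation of motion).
Only the elastic term changes: ΔPIP = ΔVt / C = (555 − 500) / 71.4 = 0.7703 cmH2O.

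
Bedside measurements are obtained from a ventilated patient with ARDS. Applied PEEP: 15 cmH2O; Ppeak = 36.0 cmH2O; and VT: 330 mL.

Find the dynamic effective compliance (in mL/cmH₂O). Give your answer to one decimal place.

Dynamic compliance = Vt / (PIP − PEEP) = 330 / (36.0 − 15) = 330 / 21.0 = 15.714 mL/cmH2O.

15.7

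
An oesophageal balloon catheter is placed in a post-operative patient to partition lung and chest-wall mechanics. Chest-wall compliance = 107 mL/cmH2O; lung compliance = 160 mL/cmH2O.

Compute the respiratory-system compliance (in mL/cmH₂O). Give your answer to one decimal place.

64.1

Lung and chest wall are elastances in series: 1/Crs = 1/CL + 1/Ccw.
1/Crs = 1/160 + 1/107 = 0.0156.
Crs = 64.103 mL/cmH2O.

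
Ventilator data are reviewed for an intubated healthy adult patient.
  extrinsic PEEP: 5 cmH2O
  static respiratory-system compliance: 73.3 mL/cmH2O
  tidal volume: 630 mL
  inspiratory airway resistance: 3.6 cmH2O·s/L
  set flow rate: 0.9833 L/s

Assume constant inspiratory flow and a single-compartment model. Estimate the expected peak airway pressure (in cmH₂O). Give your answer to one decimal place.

Equation of motion (constant flow): PIP = Vt/C + R·V̇ + PEEP.
PIP = 630/73.3 + 3.6×0.9833 + 5 = 8.595 + 3.54 + 5 = 17.135 cmH2O.

17.1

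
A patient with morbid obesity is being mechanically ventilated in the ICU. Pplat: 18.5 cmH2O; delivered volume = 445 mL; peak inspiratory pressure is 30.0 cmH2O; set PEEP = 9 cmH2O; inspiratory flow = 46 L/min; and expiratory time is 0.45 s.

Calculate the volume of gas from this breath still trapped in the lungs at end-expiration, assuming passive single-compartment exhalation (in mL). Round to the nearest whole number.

Flow: 46 L/min ÷ 60 = 0.7667 L/s.
R = (PIP − Pplat)/V̇ = (30.0 − 18.5) / 0.7667 = 11.5/0.7667 = 14.999 cmH2O·s/L.
C = Vt/(Pplat − PEEP) = 445.0 / (18.5 − 9) = 445.0/9.5 = 46.842 mL/cmH2O.
τ = R × C = 14.999 × 0.04684 L/cmH2O = 0.7026 s.
Fraction remaining = e^(−Te/τ) = e^(−0.45/0.7026) = 0.527.
Trapped volume = 445.0 × 0.527 = 234.52 mL.

235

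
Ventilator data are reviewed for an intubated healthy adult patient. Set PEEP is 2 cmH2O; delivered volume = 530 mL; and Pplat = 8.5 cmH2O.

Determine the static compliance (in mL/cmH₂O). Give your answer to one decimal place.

Cstat = Vt / (Pplat − PEEP) = 530 / (8.5 − 2) = 530 / 6.5 = 81.538 mL/cmH2O.

81.5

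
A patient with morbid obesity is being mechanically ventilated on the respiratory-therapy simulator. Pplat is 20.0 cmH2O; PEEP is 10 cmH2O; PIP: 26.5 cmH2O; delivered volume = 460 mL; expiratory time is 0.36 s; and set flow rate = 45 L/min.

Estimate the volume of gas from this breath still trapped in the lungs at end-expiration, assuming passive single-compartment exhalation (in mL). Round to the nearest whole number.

186

Flow: 45 L/min ÷ 60 = 0.75 L/s.
R = (PIP − Pplat)/V̇ = (26.5 − 20.0) / 0.75 = 6.5/0.75 = 8.667 cmH2O·s/L.
C = Vt/(Pplat − PEEP) = 460.0 / (20.0 − 10) = 460.0/10.0 = 46.0 mL/cmH2O.
τ = R × C = 8.667 × 0.046 L/cmH2O = 0.3987 s.
Fraction remaining = e^(−Te/τ) = e^(−0.36/0.3987) = 0.4054.
Trapped volume = 460.0 × 0.4054 = 186.48 mL.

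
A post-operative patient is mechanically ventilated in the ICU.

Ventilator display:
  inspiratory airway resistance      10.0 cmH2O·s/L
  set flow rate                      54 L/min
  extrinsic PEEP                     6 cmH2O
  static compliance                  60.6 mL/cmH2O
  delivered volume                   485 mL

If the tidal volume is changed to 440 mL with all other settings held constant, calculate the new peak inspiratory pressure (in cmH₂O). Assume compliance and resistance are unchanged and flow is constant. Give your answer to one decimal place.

Flow: 54 L/min ÷ 60 = 0.9 L/s.
PIP = Vt/C + R·V̇ + PEEP (constant-flow equation of motion).
Only the elastic term changes: ΔPIP = ΔVt / C = (440 − 485) / 60.6 = -0.7426 cmH2O.
Original PIP = 485/60.6 + 10.0×0.9 + 6 = 23.003 cmH2O; new PIP = 23.003 + (-0.7426) = 22.26 cmH2O.

22.3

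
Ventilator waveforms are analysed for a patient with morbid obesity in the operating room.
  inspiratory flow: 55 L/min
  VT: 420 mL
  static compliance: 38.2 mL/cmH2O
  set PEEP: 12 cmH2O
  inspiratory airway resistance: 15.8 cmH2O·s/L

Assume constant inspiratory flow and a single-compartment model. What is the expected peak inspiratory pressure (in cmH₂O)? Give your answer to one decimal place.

Flow: 55 L/min ÷ 60 = 0.9167 L/s.
Equation of motion (constant flow): PIP = Vt/C + R·V̇ + PEEP.
PIP = 420/38.2 + 15.8×0.9167 + 12 = 10.995 + 14.484 + 12 = 37.479 cmH2O.

37.5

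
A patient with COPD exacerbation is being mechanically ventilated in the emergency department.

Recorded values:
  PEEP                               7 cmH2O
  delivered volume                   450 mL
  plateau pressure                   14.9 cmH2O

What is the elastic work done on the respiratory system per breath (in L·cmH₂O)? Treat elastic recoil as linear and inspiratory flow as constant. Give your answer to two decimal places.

Elastic work ≈ ½ × (Pplat − PEEP) × Vt = 0.5 × (14.9 − 7) × 0.450 L = 0.5 × 7.9 × 0.450 = 1.778 L·cmH2O.

1.78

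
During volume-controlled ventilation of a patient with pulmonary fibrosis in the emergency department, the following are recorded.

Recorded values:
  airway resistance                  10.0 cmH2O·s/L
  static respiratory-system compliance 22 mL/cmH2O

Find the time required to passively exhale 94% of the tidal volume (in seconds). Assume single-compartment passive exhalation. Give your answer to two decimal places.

τ = R × C = 10.0 × 22 mL/cmH2O = 10.0 × 0.022 L/cmH2O = 0.22 s.
Exhaled fraction f = 1 − e^(−t/τ) → t = −τ·ln(1 − f) = −0.22·ln(0.06) = 0.619 s.

0.62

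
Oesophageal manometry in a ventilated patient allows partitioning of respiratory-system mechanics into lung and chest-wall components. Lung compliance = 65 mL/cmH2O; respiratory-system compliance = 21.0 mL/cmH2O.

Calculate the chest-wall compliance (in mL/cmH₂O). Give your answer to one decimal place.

31.0

1/Ccw = 1/Crs − 1/CL.
1/Ccw = 1/21.0 − 1/65 = 0.03223.
Ccw = 31.027 mL/cmH2O.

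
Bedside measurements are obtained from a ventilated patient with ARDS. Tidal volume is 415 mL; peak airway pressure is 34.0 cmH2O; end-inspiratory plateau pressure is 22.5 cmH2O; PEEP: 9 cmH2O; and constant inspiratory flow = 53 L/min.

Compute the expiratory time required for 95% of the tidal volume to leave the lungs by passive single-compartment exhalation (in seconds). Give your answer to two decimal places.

1.20

Flow: 53 L/min ÷ 60 = 0.8833 L/s.
R = (PIP − Pplat)/V̇ = (34.0 − 22.5) / 0.8833 = 11.5/0.8833 = 13.019 cmH2O·s/L.
C = Vt/(Pplat − PEEP) = 415.0 / (22.5 − 9) = 415.0/13.5 = 30.741 mL/cmH2O.
τ = R × C = 13.019 × 0.03074 L/cmH2O = 0.4002 s.
t = −τ·ln(1 − 0.95) = −0.4002·ln(0.05) = 1.199 s.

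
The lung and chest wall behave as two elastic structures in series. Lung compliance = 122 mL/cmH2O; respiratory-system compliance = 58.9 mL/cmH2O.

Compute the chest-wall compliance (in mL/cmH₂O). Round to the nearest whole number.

1/Ccw = 1/Crs − 1/CL.
1/Ccw = 1/58.9 − 1/122 = 0.008781.
Ccw = 113.88 mL/cmH2O.

114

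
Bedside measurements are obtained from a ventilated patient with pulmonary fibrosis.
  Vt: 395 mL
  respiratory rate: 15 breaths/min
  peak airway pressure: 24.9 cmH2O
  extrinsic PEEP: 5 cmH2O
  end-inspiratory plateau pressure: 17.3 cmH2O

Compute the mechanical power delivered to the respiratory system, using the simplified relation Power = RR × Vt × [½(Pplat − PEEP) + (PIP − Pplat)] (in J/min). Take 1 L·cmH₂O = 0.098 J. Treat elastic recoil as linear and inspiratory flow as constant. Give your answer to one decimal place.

Per-breath work = Vt × [½(Pplat−PEEP) + (PIP−Pplat)] = 0.395 × [0.5×12.3 + 7.6] = 0.395 × 13.75 = 5.431 L·cmH2O.
Power = 15 × 5.431 = 81.465 L·cmH2O/min.
× 0.098 J/(L·cmH2O) → 7.984 J/min.

8.0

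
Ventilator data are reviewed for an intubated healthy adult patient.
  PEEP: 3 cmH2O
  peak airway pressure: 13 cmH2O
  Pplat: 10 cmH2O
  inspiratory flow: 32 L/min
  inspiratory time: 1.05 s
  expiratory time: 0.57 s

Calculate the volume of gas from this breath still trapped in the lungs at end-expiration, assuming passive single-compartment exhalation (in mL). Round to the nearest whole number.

Flow: 32 L/min ÷ 60 = 0.5333 L/s.
Vt = flow × Ti = 0.5333 L/s × 1.05 s × 1000 mL/L = 559.97 mL.
R = (PIP − Pplat)/V̇ = (13 − 10) / 0.5333 = 3.0/0.5333 = 5.625 cmH2O·s/L.
C = Vt/(Pplat − PEEP) = 559.97 / (10 − 3) = 559.97/7.0 = 79.996 mL/cmH2O.
τ = R × C = 5.625 × 0.08 L/cmH2O = 0.45 s.
Fraction remaining = e^(−Te/τ) = e^(−0.57/0.45) = 0.2818.
Trapped volume = 559.97 × 0.2818 = 157.8 mL.

158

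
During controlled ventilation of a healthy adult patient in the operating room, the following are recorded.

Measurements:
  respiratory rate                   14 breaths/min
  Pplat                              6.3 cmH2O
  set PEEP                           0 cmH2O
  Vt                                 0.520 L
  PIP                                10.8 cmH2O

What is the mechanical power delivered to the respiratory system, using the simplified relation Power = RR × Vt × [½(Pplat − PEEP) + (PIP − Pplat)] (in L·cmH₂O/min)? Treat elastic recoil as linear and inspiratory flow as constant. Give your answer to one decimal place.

Per-breath work = Vt × [½(Pplat−PEEP) + (PIP−Pplat)] = 0.520 × [0.5×6.3 + 4.5] = 0.520 × 7.65 = 3.978 L·cmH2O.
Power = 14 × 3.978 = 55.692 L·cmH2O/min.

55.7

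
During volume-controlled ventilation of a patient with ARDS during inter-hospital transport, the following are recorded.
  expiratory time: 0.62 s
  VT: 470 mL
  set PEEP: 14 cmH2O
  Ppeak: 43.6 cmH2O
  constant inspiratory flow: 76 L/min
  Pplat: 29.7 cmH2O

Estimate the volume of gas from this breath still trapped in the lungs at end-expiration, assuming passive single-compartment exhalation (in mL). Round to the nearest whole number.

Flow: 76 L/min ÷ 60 = 1.2667 L/s.
R = (PIP − Pplat)/V̇ = (43.6 − 29.7) / 1.2667 = 13.9/1.2667 = 10.973 cmH2O·s/L.
C = Vt/(Pplat − PEEP) = 470.0 / (29.7 − 14) = 470.0/15.7 = 29.936 mL/cmH2O.
τ = R × C = 10.973 × 0.02994 L/cmH2O = 0.3285 s.
Fraction remaining = e^(−Te/τ) = e^(−0.62/0.3285) = 0.1515.
Trapped volume = 470.0 × 0.1515 = 71.205 mL.

71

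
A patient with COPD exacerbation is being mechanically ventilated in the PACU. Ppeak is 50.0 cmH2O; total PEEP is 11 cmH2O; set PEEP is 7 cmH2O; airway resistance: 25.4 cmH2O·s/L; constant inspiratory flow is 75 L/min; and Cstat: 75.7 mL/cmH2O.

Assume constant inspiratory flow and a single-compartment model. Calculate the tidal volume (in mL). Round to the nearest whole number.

549

Flow: 75 L/min ÷ 60 = 1.25 L/s.
Total PEEP = 11 cmH2O (set 7 + intrinsic 4); this is the baseline alveolar pressure.
Equation of motion (constant flow): PIP = Vt/C + R·V̇ + PEEP.
Vt/C = PIP − R·V̇ − PEEP = 50.0 − 31.75 − 11 = 7.25 cmH2O.
Vt = C × 7.25 = 75.7 × 7.25 = 548.83 mL.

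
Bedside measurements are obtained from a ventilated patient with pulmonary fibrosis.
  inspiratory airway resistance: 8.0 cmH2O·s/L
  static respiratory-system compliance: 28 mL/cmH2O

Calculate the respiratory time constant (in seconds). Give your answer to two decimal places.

τ = R × C = 8.0 × 28 mL/cmH2O = 8.0 × 0.028 L/cmH2O = 0.224 s.

0.22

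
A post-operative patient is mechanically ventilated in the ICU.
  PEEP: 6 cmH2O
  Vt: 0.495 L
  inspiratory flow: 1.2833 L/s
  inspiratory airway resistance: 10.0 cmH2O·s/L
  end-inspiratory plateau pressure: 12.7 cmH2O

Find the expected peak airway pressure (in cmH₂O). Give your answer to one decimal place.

PIP = Pplat + Raw × flow = 12.7 + 10.0 × 1.2833 = 12.7 + 12.833 = 25.533 cmH2O.

25.5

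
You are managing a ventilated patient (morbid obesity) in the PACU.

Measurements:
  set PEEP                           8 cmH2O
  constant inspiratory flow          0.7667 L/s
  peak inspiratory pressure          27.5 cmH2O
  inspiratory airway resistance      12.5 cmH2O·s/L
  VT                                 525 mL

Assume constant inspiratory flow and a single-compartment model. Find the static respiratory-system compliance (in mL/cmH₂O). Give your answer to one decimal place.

52.9

Equation of motion (constant flow): PIP = Vt/C + R·V̇ + PEEP.
Vt/C = PIP − R·V̇ − PEEP = 27.5 − 12.5×0.7667 − 8 = 27.5 − 9.584 − 8 = 9.916 cmH2O.
C = Vt / 9.916 = 525 / 9.916 = 52.945 mL/cmH2O.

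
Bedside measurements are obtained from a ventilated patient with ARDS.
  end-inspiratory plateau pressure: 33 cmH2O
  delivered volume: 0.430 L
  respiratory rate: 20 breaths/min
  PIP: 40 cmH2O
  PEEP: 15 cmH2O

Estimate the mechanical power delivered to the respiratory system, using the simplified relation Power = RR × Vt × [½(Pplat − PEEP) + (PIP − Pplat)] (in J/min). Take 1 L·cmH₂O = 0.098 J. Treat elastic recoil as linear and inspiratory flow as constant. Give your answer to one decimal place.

Per-breath work = Vt × [½(Pplat−PEEP) + (PIP−Pplat)] = 0.430 × [0.5×18.0 + 7.0] = 0.430 × 16.0 = 6.88 L·cmH2O.
Power = 20 × 6.88 = 137.6 L·cmH2O/min.
× 0.098 J/(L·cmH2O) → 13.485 J/min.

13.5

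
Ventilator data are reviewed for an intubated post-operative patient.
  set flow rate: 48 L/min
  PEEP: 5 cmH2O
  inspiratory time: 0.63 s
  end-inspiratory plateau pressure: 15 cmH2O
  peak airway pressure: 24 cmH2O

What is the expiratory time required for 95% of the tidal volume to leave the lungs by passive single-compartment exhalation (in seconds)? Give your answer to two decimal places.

Flow: 48 L/min ÷ 60 = 0.8 L/s.
Vt = flow × Ti = 0.8 L/s × 0.63 s × 1000 mL/L = 504.0 mL.
R = (PIP − Pplat)/V̇ = (24 − 15) / 0.8 = 9.0/0.8 = 11.25 cmH2O·s/L.
C = Vt/(Pplat − PEEP) = 504.0 / (15 − 5) = 504.0/10.0 = 50.4 mL/cmH2O.
τ = R × C = 11.25 × 0.0504 L/cmH2O = 0.567 s.
t = −τ·ln(1 − 0.95) = −0.567·ln(0.05) = 1.699 s.

1.70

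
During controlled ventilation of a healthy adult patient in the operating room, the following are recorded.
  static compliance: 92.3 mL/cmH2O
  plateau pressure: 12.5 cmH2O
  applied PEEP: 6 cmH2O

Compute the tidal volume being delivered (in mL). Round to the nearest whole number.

600

Vt = Cstat × (Pplat − PEEP) = 92.3 × (12.5 − 6) = 92.3 × 6.5 = 599.95 mL.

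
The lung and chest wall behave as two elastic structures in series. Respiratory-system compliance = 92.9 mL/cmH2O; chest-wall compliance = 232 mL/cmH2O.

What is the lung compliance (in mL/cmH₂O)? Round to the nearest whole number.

1/CL = 1/Crs − 1/Ccw.
1/CL = 1/92.9 − 1/232 = 0.006454.
CL = 154.94 mL/cmH2O.

155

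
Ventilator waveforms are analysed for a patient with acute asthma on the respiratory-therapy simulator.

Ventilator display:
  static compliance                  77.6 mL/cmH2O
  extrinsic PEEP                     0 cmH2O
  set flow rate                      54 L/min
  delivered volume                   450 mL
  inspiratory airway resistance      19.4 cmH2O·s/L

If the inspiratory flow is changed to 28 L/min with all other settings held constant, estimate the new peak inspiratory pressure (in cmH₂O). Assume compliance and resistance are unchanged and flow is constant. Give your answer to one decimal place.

Flow: 54 L/min ÷ 60 = 0.9 L/s.
New flow: 28 L/min ÷ 60 = 0.4667 L/s.
PIP = Vt/C + R·V̇ + PEEP (constant-flow equation of motion).
Only the resistive term changes: ΔPIP = R × ΔV̇ = 19.4 × (0.4667 − 0.9) = 19.4 × -0.4333 = -8.406 cmH2O.
Original PIP = 450/77.6 + 19.4×0.9 + 0 = 23.259 cmH2O; new PIP = 23.259 + (-8.406) = 14.853 cmH2O.

14.9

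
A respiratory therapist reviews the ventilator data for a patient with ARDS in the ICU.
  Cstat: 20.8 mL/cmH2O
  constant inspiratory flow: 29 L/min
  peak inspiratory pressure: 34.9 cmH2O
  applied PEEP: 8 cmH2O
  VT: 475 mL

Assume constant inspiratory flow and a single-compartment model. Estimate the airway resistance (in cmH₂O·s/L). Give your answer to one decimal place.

8.4

Flow: 29 L/min ÷ 60 = 0.4833 L/s.
Equation of motion (constant flow): PIP = Vt/C + R·V̇ + PEEP.
R·V̇ = PIP − Vt/C − PEEP = 34.9 − 475/20.8 − 8 = 34.9 − 22.837 − 8 = 4.063 cmH2O.
R = 4.063 / 0.4833 = 8.407 cmH2O·s/L.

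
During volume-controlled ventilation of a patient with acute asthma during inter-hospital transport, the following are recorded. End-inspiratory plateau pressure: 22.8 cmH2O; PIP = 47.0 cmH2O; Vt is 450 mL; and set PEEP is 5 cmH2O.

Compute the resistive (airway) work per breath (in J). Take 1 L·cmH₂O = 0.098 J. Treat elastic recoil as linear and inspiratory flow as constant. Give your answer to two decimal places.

1.07

With constant inspiratory flow the resistive pressure is constant at PIP − Pplat = 47.0 − 22.8 = 24.2 cmH2O, so resistive work = 24.2 × 0.450 = 10.89 L·cmH2O.
× 0.098 J/(L·cmH2O) → 1.067 J.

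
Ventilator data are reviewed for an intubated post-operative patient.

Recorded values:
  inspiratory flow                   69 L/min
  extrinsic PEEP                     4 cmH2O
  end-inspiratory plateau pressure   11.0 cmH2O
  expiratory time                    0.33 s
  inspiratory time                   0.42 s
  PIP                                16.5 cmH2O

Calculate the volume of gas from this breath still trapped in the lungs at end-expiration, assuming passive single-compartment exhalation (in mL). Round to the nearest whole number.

Flow: 69 L/min ÷ 60 = 1.15 L/s.
Vt = flow × Ti = 1.15 L/s × 0.42 s × 1000 mL/L = 483.0 mL.
R = (PIP − Pplat)/V̇ = (16.5 − 11.0) / 1.15 = 5.5/1.15 = 4.783 cmH2O·s/L.
C = Vt/(Pplat − PEEP) = 483.0 / (11.0 − 4) = 483.0/7.0 = 69.0 mL/cmH2O.
τ = R × C = 4.783 × 0.069 L/cmH2O = 0.33 s.
Fraction remaining = e^(−Te/τ) = e^(−0.33/0.33) = 0.3679.
Trapped volume = 483.0 × 0.3679 = 177.7 mL.

178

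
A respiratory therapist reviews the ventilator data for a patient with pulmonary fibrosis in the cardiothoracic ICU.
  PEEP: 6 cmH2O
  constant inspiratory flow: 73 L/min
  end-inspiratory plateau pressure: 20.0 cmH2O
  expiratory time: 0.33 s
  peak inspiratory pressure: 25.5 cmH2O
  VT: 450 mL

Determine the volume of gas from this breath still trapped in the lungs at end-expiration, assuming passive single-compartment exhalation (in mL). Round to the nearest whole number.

Flow: 73 L/min ÷ 60 = 1.2167 L/s.
R = (PIP − Pplat)/V̇ = (25.5 − 20.0) / 1.2167 = 5.5/1.2167 = 4.52 cmH2O·s/L.
C = Vt/(Pplat − PEEP) = 450.0 / (20.0 − 6) = 450.0/14.0 = 32.143 mL/cmH2O.
τ = R × C = 4.52 × 0.03214 L/cmH2O = 0.1453 s.
Fraction remaining = e^(−Te/τ) = e^(−0.33/0.1453) = 0.1032.
Trapped volume = 450.0 × 0.1032 = 46.44 mL.

46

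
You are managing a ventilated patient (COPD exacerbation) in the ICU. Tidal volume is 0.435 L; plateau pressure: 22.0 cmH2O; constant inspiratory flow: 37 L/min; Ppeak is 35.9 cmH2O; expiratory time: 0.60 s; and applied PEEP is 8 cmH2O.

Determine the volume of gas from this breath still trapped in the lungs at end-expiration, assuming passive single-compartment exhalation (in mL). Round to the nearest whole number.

185

Flow: 37 L/min ÷ 60 = 0.6167 L/s.
R = (PIP − Pplat)/V̇ = (35.9 − 22.0) / 0.6167 = 13.9/0.6167 = 22.539 cmH2O·s/L.
C = Vt/(Pplat − PEEP) = 435.0 / (22.0 − 8) = 435.0/14.0 = 31.071 mL/cmH2O.
τ = R × C = 22.539 × 0.03107 L/cmH2O = 0.7003 s.
Fraction remaining = e^(−Te/τ) = e^(−0.60/0.7003) = 0.4245.
Trapped volume = 435.0 × 0.4245 = 184.66 mL.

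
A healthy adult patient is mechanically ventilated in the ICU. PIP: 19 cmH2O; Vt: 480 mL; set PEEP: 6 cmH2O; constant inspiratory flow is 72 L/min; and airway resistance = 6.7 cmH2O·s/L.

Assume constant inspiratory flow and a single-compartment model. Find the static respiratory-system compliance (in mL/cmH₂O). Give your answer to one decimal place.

Flow: 72 L/min ÷ 60 = 1.2 L/s.
Equation of motion (constant flow): PIP = Vt/C + R·V̇ + PEEP.
Vt/C = PIP − R·V̇ − PEEP = 19 − 6.7×1.2 − 6 = 19 − 8.04 − 6 = 4.96 cmH2O.
C = Vt / 4.96 = 480 / 4.96 = 96.774 mL/cmH2O.

96.8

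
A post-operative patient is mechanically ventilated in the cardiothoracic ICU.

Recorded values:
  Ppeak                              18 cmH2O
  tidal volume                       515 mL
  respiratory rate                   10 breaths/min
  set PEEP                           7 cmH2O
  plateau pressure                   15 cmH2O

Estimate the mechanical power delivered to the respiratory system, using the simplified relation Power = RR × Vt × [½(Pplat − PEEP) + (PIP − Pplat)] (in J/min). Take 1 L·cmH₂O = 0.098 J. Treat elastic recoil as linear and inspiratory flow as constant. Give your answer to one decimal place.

Per-breath work = Vt × [½(Pplat−PEEP) + (PIP−Pplat)] = 0.515 × [0.5×8.0 + 3.0] = 0.515 × 7.0 = 3.605 L·cmH2O.
Power = 10 × 3.605 = 36.05 L·cmH2O/min.
× 0.098 J/(L·cmH2O) → 3.533 J/min.

3.5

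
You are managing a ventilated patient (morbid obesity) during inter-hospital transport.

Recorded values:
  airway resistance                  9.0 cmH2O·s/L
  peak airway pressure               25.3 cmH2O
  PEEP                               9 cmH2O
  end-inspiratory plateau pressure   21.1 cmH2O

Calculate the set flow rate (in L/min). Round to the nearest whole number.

28

flow = (PIP − Pplat) / Raw = (25.3 − 21.1) / 9.0 = 0.4667 L/s × 60 = 28.002 L/min.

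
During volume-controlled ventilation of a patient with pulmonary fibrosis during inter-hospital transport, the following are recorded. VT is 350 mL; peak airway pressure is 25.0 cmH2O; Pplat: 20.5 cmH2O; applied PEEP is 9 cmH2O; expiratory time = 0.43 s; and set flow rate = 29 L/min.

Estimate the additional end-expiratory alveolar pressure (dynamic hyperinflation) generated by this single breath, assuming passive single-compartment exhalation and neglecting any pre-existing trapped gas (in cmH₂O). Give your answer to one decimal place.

2.5

Flow: 29 L/min ÷ 60 = 0.4833 L/s.
R = (PIP − Pplat)/V̇ = (25.0 − 20.5) / 0.4833 = 4.5/0.4833 = 9.311 cmH2O·s/L.
C = Vt/(Pplat − PEEP) = 350.0 / (20.5 − 9) = 350.0/11.5 = 30.435 mL/cmH2O.
τ = R × C = 9.311 × 0.03044 L/cmH2O = 0.2834 s.
Fraction remaining = e^(−Te/τ) = e^(−0.43/0.2834) = 0.2193; trapped volume = 350.0 × 0.2193 = 76.755 mL.
Additional alveolar pressure from trapping ≈ V_trapped / C = 76.755 / 30.435 = 2.522 cmH2O.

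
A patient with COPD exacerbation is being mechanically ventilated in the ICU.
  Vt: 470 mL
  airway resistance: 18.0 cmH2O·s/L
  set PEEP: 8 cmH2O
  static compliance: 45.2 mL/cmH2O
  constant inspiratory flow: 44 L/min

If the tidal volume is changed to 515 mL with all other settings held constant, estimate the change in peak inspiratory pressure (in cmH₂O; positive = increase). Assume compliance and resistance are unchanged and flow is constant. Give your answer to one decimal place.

PIP = Vt/C + R·V̇ + PEEP (constant-flow equation of motion).
Only the elastic term changes: ΔPIP = ΔVt / C = (515 − 470) / 45.2 = 0.9956 cmH2O.

1.0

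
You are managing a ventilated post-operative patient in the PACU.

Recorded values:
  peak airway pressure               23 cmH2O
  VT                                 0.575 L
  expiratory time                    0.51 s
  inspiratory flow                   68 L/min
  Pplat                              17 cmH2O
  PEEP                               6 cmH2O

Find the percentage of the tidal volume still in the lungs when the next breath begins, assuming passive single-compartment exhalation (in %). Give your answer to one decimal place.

Flow: 68 L/min ÷ 60 = 1.1333 L/s.
R = (PIP − Pplat)/V̇ = (23 − 17) / 1.1333 = 6.0/1.1333 = 5.294 cmH2O·s/L.
C = Vt/(Pplat − PEEP) = 575.0 / (17 − 6) = 575.0/11.0 = 52.273 mL/cmH2O.
τ = R × C = 5.294 × 0.05227 L/cmH2O = 0.2767 s.
Fraction remaining at end-expiration = e^(−Te/τ) = e^(−0.51/0.2767) = 0.1583 → 15.83%.

15.8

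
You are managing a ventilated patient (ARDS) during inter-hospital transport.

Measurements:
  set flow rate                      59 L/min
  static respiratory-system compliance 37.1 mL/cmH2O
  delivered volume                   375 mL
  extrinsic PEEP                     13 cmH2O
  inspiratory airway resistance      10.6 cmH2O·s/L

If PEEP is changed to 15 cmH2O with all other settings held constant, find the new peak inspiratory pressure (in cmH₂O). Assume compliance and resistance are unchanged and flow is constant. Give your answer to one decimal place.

Flow: 59 L/min ÷ 60 = 0.9833 L/s.
PIP = Vt/C + R·V̇ + PEEP (constant-flow equation of motion).
Only the baseline term changes: ΔPIP = ΔPEEP = 15 − 13 = 2.0 cmH2O.
Original PIP = 375/37.1 + 10.6×0.9833 + 13 = 33.531 cmH2O; new PIP = 33.531 + (2.0) = 35.531 cmH2O.

35.5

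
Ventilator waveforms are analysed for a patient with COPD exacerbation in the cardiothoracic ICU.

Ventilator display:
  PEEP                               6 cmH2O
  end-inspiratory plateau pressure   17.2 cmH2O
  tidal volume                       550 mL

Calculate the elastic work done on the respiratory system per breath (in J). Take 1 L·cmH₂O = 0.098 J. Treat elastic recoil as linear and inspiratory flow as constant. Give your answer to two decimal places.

Elastic work ≈ ½ × (Pplat − PEEP) × Vt = 0.5 × (17.2 − 6) × 0.550 L = 0.5 × 11.2 × 0.550 = 3.08 L·cmH2O.
× 0.098 J/(L·cmH2O) → 0.3018 J.

0.30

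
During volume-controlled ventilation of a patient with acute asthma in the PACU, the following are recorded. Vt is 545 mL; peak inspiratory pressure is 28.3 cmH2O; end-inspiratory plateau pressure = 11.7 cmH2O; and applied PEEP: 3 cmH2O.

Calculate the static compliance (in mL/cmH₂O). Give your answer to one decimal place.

Cstat = Vt / (Pplat − PEEP) = 545 / (11.7 − 3) = 545 / 8.7 = 62.644 mL/cmH2O.

62.6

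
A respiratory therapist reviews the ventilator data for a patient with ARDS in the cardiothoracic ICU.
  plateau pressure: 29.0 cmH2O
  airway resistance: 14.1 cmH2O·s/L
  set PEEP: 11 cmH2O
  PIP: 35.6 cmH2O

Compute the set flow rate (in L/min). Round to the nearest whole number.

28

flow = (PIP − Pplat) / Raw = (35.6 − 29.0) / 14.1 = 0.4681 L/s × 60 = 28.086 L/min.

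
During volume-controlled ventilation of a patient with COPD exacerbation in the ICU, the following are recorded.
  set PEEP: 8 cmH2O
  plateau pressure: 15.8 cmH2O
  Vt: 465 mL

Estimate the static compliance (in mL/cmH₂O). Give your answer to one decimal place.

Cstat = Vt / (Pplat − PEEP) = 465 / (15.8 − 8) = 465 / 7.8 = 59.615 mL/cmH2O.

59.6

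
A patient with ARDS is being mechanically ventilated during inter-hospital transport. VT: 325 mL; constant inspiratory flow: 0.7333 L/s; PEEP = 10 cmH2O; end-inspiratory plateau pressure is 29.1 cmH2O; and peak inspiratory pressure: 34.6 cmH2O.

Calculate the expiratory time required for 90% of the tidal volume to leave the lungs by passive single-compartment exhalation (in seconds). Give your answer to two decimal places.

0.29

R = (PIP − Pplat)/V̇ = (34.6 − 29.1) / 0.7333 = 5.5/0.7333 = 7.5 cmH2O·s/L.
C = Vt/(Pplat − PEEP) = 325.0 / (29.1 − 10) = 325.0/19.1 = 17.016 mL/cmH2O.
τ = R × C = 7.5 × 0.01702 L/cmH2O = 0.1277 s.
t = −τ·ln(1 − 0.90) = −0.1277·ln(0.1) = 0.294 s.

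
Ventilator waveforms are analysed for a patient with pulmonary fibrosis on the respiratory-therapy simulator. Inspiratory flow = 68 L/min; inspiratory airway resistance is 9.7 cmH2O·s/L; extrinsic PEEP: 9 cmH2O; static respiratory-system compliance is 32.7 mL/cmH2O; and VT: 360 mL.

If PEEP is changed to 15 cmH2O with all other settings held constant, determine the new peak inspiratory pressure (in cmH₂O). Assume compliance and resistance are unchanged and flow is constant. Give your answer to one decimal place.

37.0

Flow: 68 L/min ÷ 60 = 1.1333 L/s.
PIP = Vt/C + R·V̇ + PEEP (constant-flow equation of motion).
Only the baseline term changes: ΔPIP = ΔPEEP = 15 − 9 = 6.0 cmH2O.
Original PIP = 360/32.7 + 9.7×1.1333 + 9 = 31.002 cmH2O; new PIP = 31.002 + (6.0) = 37.002 cmH2O.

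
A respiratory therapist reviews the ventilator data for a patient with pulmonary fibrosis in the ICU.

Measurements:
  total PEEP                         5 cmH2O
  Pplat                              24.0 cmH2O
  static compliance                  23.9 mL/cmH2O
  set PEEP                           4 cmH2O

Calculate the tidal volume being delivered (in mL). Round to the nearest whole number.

454

End-expiratory occlusion gives total PEEP = 5 cmH2O (intrinsic PEEP = 5 − 4 = 1). Use total PEEP for the elastic gradient.
Vt = Cstat × (Pplat − PEEPtotal) = 23.9 × (24.0 − 5) = 23.9 × 19.0 = 454.1 mL.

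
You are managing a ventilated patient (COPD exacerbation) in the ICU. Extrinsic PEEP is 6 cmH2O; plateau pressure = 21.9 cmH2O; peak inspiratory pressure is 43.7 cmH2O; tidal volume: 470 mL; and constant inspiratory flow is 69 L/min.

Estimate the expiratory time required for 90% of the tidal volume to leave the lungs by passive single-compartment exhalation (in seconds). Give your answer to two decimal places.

1.29

Flow: 69 L/min ÷ 60 = 1.15 L/s.
R = (PIP − Pplat)/V̇ = (43.7 − 21.9) / 1.15 = 21.8/1.15 = 18.957 cmH2O·s/L.
C = Vt/(Pplat − PEEP) = 470.0 / (21.9 − 6) = 470.0/15.9 = 29.56 mL/cmH2O.
τ = R × C = 18.957 × 0.02956 L/cmH2O = 0.5604 s.
t = −τ·ln(1 − 0.90) = −0.5604·ln(0.1) = 1.29 s.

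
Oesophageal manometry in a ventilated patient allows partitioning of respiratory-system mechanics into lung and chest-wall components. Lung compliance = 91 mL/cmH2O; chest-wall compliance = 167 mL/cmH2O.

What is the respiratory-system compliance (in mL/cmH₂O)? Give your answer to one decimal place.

Lung and chest wall are elastances in series: 1/Crs = 1/CL + 1/Ccw.
1/Crs = 1/91 + 1/167 = 0.01698.
Crs = 58.893 mL/cmH2O.

58.9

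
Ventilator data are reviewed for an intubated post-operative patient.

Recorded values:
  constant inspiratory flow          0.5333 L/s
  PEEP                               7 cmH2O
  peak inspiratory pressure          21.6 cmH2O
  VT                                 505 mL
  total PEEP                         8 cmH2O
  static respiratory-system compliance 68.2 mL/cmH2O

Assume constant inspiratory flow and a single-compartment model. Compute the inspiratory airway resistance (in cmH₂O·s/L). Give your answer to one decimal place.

11.6

Total PEEP = 8 cmH2O (set 7 + intrinsic 1); this is the baseline alveolar pressure.
Equation of motion (constant flow): PIP = Vt/C + R·V̇ + PEEP.
R·V̇ = PIP − Vt/C − PEEP = 21.6 − 505/68.2 − 8 = 21.6 − 7.405 − 8 = 6.195 cmH2O.
R = 6.195 / 0.5333 = 11.616 cmH2O·s/L.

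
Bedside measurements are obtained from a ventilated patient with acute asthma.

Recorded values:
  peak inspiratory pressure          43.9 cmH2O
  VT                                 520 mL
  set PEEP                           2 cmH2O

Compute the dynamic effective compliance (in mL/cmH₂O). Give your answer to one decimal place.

12.4

Dynamic compliance = Vt / (PIP − PEEP) = 520 / (43.9 − 2) = 520 / 41.9 = 12.411 mL/cmH2O.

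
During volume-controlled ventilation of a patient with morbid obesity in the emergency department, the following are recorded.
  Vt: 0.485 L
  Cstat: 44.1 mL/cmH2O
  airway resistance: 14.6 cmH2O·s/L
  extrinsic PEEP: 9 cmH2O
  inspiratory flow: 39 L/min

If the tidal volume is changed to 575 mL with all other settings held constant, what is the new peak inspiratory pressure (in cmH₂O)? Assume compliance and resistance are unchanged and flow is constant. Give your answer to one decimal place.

31.5

Flow: 39 L/min ÷ 60 = 0.65 L/s.
PIP = Vt/C + R·V̇ + PEEP (constant-flow equation of motion).
Only the elastic term changes: ΔPIP = ΔVt / C = (575 − 485) / 44.1 = 2.041 cmH2O.
Original PIP = 485/44.1 + 14.6×0.65 + 9 = 29.488 cmH2O; new PIP = 29.488 + (2.041) = 31.529 cmH2O.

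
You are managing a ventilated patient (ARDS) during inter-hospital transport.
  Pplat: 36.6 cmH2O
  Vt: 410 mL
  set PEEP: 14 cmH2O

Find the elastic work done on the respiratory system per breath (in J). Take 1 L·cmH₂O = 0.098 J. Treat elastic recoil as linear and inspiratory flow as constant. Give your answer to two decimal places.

0.45

Elastic work ≈ ½ × (Pplat − PEEP) × Vt = 0.5 × (36.6 − 14) × 0.410 L = 0.5 × 22.6 × 0.410 = 4.633 L·cmH2O.
× 0.098 J/(L·cmH2O) → 0.454 J.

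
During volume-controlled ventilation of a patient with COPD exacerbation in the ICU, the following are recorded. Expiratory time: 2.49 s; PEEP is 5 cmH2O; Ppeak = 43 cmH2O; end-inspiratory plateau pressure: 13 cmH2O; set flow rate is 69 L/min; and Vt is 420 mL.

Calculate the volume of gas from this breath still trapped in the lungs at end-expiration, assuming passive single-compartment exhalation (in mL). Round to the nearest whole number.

Flow: 69 L/min ÷ 60 = 1.15 L/s.
R = (PIP − Pplat)/V̇ = (43 − 13) / 1.15 = 30.0/1.15 = 26.087 cmH2O·s/L.
C = Vt/(Pplat − PEEP) = 420.0 / (13 − 5) = 420.0/8.0 = 52.5 mL/cmH2O.
τ = R × C = 26.087 × 0.0525 L/cmH2O = 1.37 s.
Fraction remaining = e^(−Te/τ) = e^(−2.49/1.37) = 0.1624.
Trapped volume = 420.0 × 0.1624 = 68.208 mL.

68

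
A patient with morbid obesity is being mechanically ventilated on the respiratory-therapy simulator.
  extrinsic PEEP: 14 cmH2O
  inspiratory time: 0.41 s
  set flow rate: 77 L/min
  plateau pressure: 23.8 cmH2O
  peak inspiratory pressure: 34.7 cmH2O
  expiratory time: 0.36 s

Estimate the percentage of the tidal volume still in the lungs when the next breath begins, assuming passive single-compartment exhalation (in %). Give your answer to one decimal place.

Flow: 77 L/min ÷ 60 = 1.2833 L/s.
Vt = flow × Ti = 1.2833 L/s × 0.41 s × 1000 mL/L = 526.15 mL.
R = (PIP − Pplat)/V̇ = (34.7 − 23.8) / 1.2833 = 10.9/1.2833 = 8.494 cmH2O·s/L.
C = Vt/(Pplat − PEEP) = 526.15 / (23.8 − 14) = 526.15/9.8 = 53.689 mL/cmH2O.
τ = R × C = 8.494 × 0.05369 L/cmH2O = 0.456 s.
Fraction remaining at end-expiration = e^(−Te/τ) = e^(−0.36/0.456) = 0.4541 → 45.41%.

45.4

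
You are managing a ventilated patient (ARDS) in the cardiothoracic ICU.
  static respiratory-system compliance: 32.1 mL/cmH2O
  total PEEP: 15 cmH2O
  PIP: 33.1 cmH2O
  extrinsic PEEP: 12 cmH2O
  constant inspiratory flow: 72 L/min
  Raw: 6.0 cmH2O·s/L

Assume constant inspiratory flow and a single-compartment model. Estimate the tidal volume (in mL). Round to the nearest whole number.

Flow: 72 L/min ÷ 60 = 1.2 L/s.
Total PEEP = 15 cmH2O (set 12 + intrinsic 3); this is the baseline alveolar pressure.
Equation of motion (constant flow): PIP = Vt/C + R·V̇ + PEEP.
Vt/C = PIP − R·V̇ − PEEP = 33.1 − 7.2 − 15 = 10.9 cmH2O.
Vt = C × 10.9 = 32.1 × 10.9 = 349.89 mL.

350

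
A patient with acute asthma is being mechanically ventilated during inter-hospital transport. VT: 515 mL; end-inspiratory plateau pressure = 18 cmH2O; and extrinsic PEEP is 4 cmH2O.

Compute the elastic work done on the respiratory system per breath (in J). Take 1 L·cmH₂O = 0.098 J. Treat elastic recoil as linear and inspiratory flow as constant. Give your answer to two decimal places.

Elastic work ≈ ½ × (Pplat − PEEP) × Vt = 0.5 × (18 − 4) × 0.515 L = 0.5 × 14.0 × 0.515 = 3.605 L·cmH2O.
× 0.098 J/(L·cmH2O) → 0.3533 J.

0.35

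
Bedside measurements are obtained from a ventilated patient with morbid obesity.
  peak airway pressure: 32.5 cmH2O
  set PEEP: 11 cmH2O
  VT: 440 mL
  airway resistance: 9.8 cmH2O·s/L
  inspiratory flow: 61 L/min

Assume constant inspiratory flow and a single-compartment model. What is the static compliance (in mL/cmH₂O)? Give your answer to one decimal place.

Flow: 61 L/min ÷ 60 = 1.0167 L/s.
Equation of motion (constant flow): PIP = Vt/C + R·V̇ + PEEP.
Vt/C = PIP − R·V̇ − PEEP = 32.5 − 9.8×1.0167 − 11 = 32.5 − 9.964 − 11 = 11.536 cmH2O.
C = Vt / 11.536 = 440 / 11.536 = 38.141 mL/cmH2O.

38.1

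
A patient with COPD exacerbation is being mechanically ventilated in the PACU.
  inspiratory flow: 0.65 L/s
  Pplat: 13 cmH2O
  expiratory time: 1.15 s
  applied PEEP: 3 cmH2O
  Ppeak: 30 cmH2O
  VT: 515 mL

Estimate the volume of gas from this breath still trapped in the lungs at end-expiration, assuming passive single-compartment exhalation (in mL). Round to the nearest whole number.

219

R = (PIP − Pplat)/V̇ = (30 − 13) / 0.65 = 17.0/0.65 = 26.154 cmH2O·s/L.
C = Vt/(Pplat − PEEP) = 515.0 / (13 − 3) = 515.0/10.0 = 51.5 mL/cmH2O.
τ = R × C = 26.154 × 0.0515 L/cmH2O = 1.347 s.
Fraction remaining = e^(−Te/τ) = e^(−1.15/1.347) = 0.4258.
Trapped volume = 515.0 × 0.4258 = 219.29 mL.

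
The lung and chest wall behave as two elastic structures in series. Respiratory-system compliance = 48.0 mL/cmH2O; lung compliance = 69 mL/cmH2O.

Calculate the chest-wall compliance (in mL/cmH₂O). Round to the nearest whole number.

158

1/Ccw = 1/Crs − 1/CL.
1/Ccw = 1/48.0 − 1/69 = 0.006341.
Ccw = 157.7 mL/cmH2O.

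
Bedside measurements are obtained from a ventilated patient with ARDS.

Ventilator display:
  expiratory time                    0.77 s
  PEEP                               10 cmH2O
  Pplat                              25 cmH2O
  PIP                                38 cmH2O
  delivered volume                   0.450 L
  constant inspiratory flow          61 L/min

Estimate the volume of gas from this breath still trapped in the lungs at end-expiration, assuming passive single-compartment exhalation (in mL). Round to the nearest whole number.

60

Flow: 61 L/min ÷ 60 = 1.0167 L/s.
R = (PIP − Pplat)/V̇ = (38 − 25) / 1.0167 = 13.0/1.0167 = 12.786 cmH2O·s/L.
C = Vt/(Pplat − PEEP) = 450.0 / (25 − 10) = 450.0/15.0 = 30.0 mL/cmH2O.
τ = R × C = 12.786 × 0.03 L/cmH2O = 0.3836 s.
Fraction remaining = e^(−Te/τ) = e^(−0.77/0.3836) = 0.1344.
Trapped volume = 450.0 × 0.1344 = 60.48 mL.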